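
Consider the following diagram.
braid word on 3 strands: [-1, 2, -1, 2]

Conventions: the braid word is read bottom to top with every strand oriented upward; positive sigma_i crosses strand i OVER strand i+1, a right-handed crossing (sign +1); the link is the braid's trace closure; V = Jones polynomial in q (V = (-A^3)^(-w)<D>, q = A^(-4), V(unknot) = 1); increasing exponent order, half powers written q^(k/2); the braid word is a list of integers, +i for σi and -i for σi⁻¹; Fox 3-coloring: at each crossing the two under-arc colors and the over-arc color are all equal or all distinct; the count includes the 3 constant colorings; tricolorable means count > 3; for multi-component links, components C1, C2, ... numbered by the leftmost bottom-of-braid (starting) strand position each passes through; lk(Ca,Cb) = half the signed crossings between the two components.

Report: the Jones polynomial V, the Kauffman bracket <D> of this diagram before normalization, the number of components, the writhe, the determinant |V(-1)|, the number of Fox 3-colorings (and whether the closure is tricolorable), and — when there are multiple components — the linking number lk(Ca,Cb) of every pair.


V = q^-2 - q^-1 + 1 - q + q^2
<D> = A^-8 - A^-4 + 1 - A^4 + A^8 (w = 0)
1 component over 4 crossings, w = 0
3 Fox colorings among 3^4, |V(-1)| = 5: not tricolorable
why: w = 0 (over 4 crossings) is diagram-only; (-A^3)^(0) removes it from V


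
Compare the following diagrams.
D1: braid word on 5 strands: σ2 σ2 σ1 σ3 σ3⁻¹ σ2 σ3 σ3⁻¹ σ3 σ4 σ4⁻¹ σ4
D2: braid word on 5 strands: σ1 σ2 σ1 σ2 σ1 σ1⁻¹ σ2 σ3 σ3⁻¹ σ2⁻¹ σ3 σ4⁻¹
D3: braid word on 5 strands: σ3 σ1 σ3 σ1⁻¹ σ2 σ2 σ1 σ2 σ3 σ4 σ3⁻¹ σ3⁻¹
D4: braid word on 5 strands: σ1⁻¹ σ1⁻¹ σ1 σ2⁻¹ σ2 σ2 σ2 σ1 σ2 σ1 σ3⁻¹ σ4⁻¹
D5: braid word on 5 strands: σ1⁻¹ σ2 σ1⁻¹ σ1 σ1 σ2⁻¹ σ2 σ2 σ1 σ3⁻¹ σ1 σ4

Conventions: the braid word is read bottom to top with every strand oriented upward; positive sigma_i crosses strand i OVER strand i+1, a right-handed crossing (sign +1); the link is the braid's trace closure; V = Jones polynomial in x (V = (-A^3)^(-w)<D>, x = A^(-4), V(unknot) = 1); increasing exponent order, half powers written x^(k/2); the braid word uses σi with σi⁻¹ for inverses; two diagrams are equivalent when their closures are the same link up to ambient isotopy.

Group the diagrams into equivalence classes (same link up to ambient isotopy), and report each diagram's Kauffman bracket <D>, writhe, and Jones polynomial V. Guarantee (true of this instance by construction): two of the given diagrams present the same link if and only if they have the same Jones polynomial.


equivalence classes: {D1, D2, D3, D4, D5}
D1 (bracket -A^2 + A^6 + A^14; 12 crossings at w = +6): V = x + x^3 - x^4
V(D2) = x + x^3 - x^4  [12 crossings, <D> = -A^-4 + 1 + A^8, w = +4]
D3 (bracket -A^2 + A^6 + A^14; 12 crossings at w = +6): V = x + x^3 - x^4
D4 (bracket -A^-10 + A^-6 + A^2; 12 crossings at w = +2): V = x + x^3 - x^4
V(D5) = x + x^3 - x^4  [12 crossings, <D> = -A^-4 + 1 + A^8, w = +4]
observation: one V(x) for all 5 diagrams — one class (guaranteed)


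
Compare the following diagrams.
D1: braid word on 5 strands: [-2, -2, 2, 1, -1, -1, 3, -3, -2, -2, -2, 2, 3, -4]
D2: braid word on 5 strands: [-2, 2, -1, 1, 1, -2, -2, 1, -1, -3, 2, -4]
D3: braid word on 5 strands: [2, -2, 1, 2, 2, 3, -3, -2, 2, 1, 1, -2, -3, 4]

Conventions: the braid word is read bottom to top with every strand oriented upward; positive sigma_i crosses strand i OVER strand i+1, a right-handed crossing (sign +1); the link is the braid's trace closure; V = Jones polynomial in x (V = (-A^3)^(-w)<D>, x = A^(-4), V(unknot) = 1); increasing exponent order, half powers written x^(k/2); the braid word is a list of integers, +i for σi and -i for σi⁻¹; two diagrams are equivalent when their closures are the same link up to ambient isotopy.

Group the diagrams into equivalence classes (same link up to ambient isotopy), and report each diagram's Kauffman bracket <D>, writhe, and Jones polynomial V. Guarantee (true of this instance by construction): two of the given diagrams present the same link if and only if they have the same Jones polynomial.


equivalence classes: {D1} | {D2} | {D3}
D1 (bracket A^-8 + 1 - A^4; 14 crossings at w = -4): V = -x^-4 + x^-3 + x^-1
V(D2) = 1  (w -2, c 12, <D> = A^-6)
V(D3) = x - x^2 + 2x^3 - x^4 + x^5 - x^6  (w +4, c 14, <D> = -A^-12 + A^-8 - A^-4 + 2 - A^4 + A^8)
observation: V(x) takes 3 values over 3 diagrams, fixing the grouping


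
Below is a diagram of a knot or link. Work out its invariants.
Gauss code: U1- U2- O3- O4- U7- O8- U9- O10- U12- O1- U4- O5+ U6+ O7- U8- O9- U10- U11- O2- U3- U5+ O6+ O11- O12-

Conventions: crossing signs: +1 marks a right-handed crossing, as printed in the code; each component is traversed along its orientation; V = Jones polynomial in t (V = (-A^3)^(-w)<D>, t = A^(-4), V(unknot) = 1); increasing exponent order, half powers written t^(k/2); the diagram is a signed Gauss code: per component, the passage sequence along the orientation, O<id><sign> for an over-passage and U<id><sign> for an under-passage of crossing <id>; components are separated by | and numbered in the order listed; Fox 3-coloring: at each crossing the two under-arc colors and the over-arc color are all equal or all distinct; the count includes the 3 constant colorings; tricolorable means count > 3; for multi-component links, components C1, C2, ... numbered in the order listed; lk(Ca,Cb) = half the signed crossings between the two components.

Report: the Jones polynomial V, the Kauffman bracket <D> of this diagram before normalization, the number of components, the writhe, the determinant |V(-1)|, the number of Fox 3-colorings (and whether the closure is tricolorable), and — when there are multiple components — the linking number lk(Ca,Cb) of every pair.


V = -t^-8 + t^-5 + t^-3
<D> = A^-12 + A^-4 - A^8 (w = -8)
1 component over 12 crossings, w = -8
9 Fox colorings among 3^12, |V(-1)| = 3: tricolorable
why: w = -8 (over 12 crossings) is diagram-only; (-A^3)^(8) removes it from V


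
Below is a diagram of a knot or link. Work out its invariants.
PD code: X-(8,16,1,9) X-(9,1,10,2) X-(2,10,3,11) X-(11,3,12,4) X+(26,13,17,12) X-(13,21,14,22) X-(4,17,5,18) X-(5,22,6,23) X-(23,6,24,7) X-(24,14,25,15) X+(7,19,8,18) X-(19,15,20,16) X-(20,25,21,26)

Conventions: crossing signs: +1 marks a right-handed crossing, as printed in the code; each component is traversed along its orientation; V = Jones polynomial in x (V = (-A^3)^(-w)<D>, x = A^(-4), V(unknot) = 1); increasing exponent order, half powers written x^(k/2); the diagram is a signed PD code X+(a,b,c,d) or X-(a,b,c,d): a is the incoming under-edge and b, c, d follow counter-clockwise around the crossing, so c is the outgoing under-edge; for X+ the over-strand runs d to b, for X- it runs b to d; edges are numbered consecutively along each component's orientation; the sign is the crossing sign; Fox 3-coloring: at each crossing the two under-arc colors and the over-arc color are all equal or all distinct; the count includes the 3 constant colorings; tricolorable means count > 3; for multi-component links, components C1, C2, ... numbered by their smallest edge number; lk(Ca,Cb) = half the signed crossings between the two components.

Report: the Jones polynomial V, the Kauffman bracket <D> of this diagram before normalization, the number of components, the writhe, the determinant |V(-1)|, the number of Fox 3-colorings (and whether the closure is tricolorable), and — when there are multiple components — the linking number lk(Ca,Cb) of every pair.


V(x) = x^-13 - 4x^-12 + 8x^-11 - 12x^-10 + 16x^-9 - 16x^-8 + 16x^-7 - 12x^-6 + 9x^-5 - 4x^-4 + 2x^-3
bracket: -2A^-15 + 4A^-11 - 9A^-7 + 12A^-3 - 16A + 16A^5 - 16A^9 + 12A^13 - 8A^17 + 4A^21 - A^25, w = -9
3 components, writhe -9, over 13 crossings
lk(C1,C2) = -2
linking number lk(C1,C3) = -1
lk(C2,C3): -1
det 100, colorings 3 of 3^13 — not tricolorable
observation: the span of V is 10, within the link bound 13 + 3 - 1


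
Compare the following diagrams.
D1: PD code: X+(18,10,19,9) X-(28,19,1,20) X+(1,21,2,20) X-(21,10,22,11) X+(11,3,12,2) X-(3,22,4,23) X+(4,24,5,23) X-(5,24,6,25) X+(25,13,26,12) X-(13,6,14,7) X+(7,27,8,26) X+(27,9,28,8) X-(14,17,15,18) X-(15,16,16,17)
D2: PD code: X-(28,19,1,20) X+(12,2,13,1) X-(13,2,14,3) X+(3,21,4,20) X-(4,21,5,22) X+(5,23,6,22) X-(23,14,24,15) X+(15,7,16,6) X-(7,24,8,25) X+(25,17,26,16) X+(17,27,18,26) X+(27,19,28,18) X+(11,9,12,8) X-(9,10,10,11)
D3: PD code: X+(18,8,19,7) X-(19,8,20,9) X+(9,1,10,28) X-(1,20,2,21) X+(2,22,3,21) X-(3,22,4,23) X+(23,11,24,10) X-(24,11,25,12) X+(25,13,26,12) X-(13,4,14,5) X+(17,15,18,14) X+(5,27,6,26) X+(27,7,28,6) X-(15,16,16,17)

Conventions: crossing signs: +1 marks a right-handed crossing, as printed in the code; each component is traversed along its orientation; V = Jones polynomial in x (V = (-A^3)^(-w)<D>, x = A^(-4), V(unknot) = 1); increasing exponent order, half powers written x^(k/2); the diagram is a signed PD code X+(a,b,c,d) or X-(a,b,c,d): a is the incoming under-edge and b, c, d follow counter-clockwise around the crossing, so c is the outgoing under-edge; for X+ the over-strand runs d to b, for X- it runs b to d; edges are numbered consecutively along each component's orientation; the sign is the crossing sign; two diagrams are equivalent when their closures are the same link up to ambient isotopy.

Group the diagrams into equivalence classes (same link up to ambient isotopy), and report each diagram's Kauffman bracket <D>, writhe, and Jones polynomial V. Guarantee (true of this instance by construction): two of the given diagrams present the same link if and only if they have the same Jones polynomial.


classes: {D1, D2, D3}
V(D1) = x^-1 - 1 + 2x - 2x^2 + 2x^3 - 2x^4 + x^5  [14 crossings, <D> = A^-20 - 2A^-16 + 2A^-12 - 2A^-8 + 2A^-4 - 1 + A^4, w = 0]
V(D2) = x^-1 - 1 + 2x - 2x^2 + 2x^3 - 2x^4 + x^5  [14 crossings, <D> = A^-14 - 2A^-10 + 2A^-6 - 2A^-2 + 2A^2 - A^6 + A^10, w = +2]
V(D3) = x^-1 - 1 + 2x - 2x^2 + 2x^3 - 2x^4 + x^5  [14 crossings, <D> = A^-14 - 2A^-10 + 2A^-6 - 2A^-2 + 2A^2 - A^6 + A^10, w = +2]
note: all 3 diagrams share one V(x), hence one class


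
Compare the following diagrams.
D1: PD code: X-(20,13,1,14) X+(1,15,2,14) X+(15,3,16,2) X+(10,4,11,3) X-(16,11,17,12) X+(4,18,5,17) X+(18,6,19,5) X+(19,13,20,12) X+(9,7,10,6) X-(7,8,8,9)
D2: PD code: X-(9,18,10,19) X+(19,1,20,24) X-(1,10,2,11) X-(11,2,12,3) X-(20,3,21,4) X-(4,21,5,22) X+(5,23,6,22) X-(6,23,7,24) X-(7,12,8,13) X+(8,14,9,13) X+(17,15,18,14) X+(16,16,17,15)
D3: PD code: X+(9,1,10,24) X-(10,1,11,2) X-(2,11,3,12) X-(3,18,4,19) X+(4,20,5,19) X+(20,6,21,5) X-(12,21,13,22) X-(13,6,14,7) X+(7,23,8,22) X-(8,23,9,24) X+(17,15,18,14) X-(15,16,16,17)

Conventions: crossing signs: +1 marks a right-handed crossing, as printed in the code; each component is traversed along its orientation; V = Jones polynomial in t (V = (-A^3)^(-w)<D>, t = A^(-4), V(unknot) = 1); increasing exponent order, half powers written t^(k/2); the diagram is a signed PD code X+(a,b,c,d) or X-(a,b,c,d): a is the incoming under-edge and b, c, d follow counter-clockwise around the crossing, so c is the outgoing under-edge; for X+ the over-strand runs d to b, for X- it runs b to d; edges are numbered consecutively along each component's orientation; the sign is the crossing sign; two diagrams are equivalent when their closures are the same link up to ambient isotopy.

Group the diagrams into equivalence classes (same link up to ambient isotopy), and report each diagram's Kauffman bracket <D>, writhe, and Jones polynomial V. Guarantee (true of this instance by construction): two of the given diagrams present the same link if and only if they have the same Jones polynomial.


equivalence classes: {D1} | {D2} | {D3}
D1 (bracket -A^-12 + A^-8 - A^-4 + 2 - A^4 + A^8; 10 crossings at w = +4): V = t - t^2 + 2t^3 - t^4 + t^5 - t^6
V(D2) = -t^-6 + t^-5 - t^-4 + 2t^-3 - t^-2 + t^-1  [12 crossings, <D> = A^-2 - A^2 + 2A^6 - A^10 + A^14 - A^18, w = -2]
D3 (bracket A^-6; 12 crossings at w = -2): V = 1
key observation: V(t) takes 3 values over 3 diagrams, fixing the grouping


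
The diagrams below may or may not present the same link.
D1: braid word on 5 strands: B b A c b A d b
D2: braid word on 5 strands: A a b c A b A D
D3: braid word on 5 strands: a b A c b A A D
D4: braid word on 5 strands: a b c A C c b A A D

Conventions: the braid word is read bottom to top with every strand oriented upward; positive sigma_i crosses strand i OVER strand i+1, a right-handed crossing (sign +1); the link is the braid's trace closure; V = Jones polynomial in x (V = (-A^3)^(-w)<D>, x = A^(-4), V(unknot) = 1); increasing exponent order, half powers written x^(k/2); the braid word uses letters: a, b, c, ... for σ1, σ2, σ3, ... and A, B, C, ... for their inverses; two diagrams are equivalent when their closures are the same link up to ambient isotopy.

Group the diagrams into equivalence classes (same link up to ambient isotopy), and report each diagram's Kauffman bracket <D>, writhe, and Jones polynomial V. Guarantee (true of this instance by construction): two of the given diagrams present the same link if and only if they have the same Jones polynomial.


equivalence classes: {D1, D2, D3, D4}
D1 (bracket A^-2 - A^2 + A^6 - A^10 + A^14; 8 crossings at w = +2): V = x^-2 - x^-1 + 1 - x + x^2
V(D2) = x^-2 - x^-1 + 1 - x + x^2  (w 0, c 8, <D> = A^-8 - A^-4 + 1 - A^4 + A^8)
D3 (bracket A^-8 - A^-4 + 1 - A^4 + A^8; 8 crossings at w = 0): V = x^-2 - x^-1 + 1 - x + x^2
V(D4) = x^-2 - x^-1 + 1 - x + x^2  (w 0, c 10, <D> = A^-8 - A^-4 + 1 - A^4 + A^8)
key observation: one V(x) for all 4 diagrams — one class (guaranteed)


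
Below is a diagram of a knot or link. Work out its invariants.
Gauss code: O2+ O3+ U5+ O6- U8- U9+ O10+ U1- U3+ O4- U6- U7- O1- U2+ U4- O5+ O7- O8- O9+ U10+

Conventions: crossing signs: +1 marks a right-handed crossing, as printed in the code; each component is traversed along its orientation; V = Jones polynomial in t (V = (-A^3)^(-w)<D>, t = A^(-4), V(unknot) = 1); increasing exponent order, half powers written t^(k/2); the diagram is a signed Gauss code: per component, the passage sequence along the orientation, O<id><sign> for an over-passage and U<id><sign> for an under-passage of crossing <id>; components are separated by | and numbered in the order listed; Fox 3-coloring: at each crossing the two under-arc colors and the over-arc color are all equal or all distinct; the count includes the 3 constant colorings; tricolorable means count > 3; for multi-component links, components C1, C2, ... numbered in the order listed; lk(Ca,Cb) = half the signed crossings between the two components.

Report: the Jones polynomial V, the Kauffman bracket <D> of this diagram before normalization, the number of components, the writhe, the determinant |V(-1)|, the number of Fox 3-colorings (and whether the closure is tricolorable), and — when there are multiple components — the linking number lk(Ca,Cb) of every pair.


V = -t^-3 + t^-2 - t^-1 + 3 - t + t^2 - t^3
<D> = -A^-12 + A^-8 - A^-4 + 3 - A^4 + A^8 - A^12 (w = 0)
1 component over 10 crossings, w = 0
27 Fox colorings among 3^10, |V(-1)| = 9: tricolorable
why: V is palindromic (span 6, det 9): t -> 1/t fixes it; necessary, not sufficient, for amphichirality


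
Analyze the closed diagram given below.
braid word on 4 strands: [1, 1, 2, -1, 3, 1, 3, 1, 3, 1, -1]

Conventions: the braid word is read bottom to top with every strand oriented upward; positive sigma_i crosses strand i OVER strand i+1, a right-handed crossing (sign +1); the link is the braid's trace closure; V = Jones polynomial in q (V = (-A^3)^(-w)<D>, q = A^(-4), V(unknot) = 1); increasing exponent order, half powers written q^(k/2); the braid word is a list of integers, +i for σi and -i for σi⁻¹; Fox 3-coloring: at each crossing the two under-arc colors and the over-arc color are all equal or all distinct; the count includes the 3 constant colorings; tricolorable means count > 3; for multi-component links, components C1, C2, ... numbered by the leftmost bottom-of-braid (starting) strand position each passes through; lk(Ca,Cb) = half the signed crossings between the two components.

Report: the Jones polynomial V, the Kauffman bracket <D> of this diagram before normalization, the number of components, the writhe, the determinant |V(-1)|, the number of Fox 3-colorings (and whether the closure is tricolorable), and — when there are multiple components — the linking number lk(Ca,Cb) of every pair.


V(q) = q^2 + 2q^4 - 2q^5 + q^6 - 2q^7 + q^8
bracket: -A^-11 + 2A^-7 - A^-3 + 2A - 2A^5 - A^13, w = +7
1 component, writhe +7, over 11 crossings
det 9, colorings 27 of 3^11 — tricolorable
observation: V spans 6 powers of q: at least 6 crossings in any diagram


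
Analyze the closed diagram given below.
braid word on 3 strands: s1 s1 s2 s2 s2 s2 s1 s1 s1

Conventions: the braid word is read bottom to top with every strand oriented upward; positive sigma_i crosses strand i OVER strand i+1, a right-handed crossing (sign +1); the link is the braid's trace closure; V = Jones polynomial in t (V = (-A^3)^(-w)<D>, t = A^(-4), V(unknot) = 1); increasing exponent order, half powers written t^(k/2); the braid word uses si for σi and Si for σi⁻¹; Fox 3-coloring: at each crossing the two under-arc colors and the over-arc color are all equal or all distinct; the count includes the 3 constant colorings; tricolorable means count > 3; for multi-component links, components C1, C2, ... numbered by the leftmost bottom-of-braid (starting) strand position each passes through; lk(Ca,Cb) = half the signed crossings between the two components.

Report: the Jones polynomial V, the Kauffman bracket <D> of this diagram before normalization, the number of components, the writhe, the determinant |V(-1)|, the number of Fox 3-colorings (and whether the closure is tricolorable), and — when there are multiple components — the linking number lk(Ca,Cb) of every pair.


V(t) = -t^(7/2) - 2t^(11/2) + 2t^(13/2) - 3t^(15/2) + 3t^(17/2) - 3t^(19/2) + 3t^(21/2) - 2t^(23/2) + t^(25/2)
bracket: -A^-23 + 2A^-19 - 3A^-15 + 3A^-11 - 3A^-7 + 3A^-3 - 2A + 2A^5 + A^13, w = +9
2 components, writhe +9, over 9 crossings
lk(C1,C2) = +2
det 20, colorings 3 of 3^9 — not tricolorable
observation: summing lk over 1 pair gives +2


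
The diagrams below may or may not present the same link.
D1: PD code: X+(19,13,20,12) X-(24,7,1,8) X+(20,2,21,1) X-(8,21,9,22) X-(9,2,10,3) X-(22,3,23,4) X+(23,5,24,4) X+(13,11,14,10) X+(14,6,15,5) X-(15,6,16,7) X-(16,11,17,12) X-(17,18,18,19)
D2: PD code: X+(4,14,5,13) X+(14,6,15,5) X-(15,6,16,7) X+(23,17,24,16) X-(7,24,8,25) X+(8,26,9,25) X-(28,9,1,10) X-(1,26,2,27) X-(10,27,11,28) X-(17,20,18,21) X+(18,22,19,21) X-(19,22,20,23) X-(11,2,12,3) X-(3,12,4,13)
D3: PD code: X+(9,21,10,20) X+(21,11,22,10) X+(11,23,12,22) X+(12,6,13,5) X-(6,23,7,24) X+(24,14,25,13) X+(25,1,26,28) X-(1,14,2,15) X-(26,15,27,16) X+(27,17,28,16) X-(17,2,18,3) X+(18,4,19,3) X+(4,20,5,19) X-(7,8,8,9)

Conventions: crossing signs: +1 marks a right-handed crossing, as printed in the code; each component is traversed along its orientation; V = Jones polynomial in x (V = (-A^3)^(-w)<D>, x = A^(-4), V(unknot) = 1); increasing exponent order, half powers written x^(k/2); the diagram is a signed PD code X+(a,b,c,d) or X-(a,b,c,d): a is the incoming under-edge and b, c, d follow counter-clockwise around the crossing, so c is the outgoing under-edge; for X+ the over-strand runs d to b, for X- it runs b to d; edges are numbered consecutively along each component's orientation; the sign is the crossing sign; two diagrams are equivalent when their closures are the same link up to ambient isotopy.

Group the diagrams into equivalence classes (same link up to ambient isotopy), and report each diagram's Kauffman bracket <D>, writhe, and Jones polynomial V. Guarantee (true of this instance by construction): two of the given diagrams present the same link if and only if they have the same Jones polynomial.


grouping into links: {D1} | {D2} | {D3}
V(D1) = 1  (w -2, c 12, <D> = A^-6)
D2 (bracket A^-8 + 1 - A^4; 14 crossings at w = -4): V = -x^-4 + x^-3 + x^-1
V(D3) = x - x^2 + 2x^3 - x^4 + x^5 - x^6  [14 crossings, <D> = -A^-12 + A^-8 - A^-4 + 2 - A^4 + A^8, w = +4]
why: V(x) takes 3 values over 3 diagrams, fixing the grouping


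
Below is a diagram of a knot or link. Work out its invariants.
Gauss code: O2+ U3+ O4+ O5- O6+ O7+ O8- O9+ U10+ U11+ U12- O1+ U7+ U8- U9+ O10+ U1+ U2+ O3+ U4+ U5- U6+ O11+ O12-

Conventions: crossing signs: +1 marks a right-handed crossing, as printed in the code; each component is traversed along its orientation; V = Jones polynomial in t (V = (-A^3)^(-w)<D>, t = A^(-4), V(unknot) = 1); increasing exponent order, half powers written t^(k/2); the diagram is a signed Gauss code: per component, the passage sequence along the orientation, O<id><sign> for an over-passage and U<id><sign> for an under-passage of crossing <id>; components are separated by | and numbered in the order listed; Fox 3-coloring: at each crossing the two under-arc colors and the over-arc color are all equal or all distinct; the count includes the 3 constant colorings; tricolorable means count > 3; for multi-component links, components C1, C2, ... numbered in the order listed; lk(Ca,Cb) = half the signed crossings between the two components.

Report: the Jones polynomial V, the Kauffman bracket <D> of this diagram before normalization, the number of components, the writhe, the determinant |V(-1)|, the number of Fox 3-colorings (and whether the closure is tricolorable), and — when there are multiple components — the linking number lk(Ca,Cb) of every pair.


Jones polynomial: V(t) = t^2 + 2t^4 - 2t^5 + t^6 - 2t^7 + t^8
<D> = A^-14 - 2A^-10 + A^-6 - 2A^-2 + 2A^2 + A^10; writhe +6
components 1, writhe +6 (12 crossings)
3-colorings: 27 of 3^12, det 9 — tricolorable
note: the span of V is 6, forcing >= 6 crossings in any diagram


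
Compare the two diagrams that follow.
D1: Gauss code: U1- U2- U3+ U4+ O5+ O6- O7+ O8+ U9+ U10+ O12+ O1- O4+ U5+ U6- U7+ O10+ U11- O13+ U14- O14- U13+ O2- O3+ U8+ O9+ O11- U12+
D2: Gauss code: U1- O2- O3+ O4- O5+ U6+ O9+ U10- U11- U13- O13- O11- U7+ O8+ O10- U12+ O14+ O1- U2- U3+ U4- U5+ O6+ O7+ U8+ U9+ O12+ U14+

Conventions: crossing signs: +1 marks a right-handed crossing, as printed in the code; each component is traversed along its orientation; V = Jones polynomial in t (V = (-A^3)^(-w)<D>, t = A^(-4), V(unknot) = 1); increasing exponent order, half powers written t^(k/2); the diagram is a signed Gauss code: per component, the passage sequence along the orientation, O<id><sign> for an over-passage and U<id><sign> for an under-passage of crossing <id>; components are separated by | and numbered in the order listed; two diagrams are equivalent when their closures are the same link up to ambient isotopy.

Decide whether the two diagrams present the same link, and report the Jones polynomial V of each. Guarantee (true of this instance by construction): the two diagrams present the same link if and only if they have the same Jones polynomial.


same link: yes
V(D1) = t - t^2 + 2t^3 - t^4 + t^5 - t^6  [14 crossings, <D> = -A^-12 + A^-8 - A^-4 + 2 - A^4 + A^8, w = +4]
V(D2) = t - t^2 + 2t^3 - t^4 + t^5 - t^6  (w +2, c 14, <D> = -A^-18 + A^-14 - A^-10 + 2A^-6 - A^-2 + A^2)
note: all 2 diagrams share one V(t), hence one class


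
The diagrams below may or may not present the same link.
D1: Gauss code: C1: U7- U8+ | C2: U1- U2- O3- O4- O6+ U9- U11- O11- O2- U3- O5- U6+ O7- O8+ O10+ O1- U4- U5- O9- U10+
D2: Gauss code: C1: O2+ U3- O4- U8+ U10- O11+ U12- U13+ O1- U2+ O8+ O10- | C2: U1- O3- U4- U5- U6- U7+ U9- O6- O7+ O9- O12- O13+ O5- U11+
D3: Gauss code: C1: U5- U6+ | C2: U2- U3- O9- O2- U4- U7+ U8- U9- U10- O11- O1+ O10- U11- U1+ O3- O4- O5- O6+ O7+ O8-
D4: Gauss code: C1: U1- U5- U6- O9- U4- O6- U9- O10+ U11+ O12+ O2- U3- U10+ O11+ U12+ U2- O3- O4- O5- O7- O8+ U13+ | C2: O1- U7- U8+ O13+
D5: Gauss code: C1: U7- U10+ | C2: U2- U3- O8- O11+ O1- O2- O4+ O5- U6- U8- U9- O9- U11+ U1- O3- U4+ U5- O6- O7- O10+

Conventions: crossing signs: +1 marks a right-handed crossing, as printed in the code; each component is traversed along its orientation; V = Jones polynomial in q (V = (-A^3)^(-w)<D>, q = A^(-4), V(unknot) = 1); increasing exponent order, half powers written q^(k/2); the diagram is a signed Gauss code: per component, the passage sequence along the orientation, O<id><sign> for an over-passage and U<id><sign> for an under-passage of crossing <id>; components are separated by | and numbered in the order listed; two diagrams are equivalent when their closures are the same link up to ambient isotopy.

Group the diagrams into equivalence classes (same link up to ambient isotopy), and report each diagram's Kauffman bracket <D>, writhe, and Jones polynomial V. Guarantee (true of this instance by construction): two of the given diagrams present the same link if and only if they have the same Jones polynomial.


grouping into links: {D1, D3, D4, D5} | {D2}
V(D1) = q^(-9/2) - q^(-5/2) - q^(-3/2) - q^(-1/2)  (w -5, c 11, <D> = A^-13 + A^-9 + A^-5 - A^3)
D2 (bracket A^-7 + A; 13 crossings at w = -3): V = -q^(-5/2) - q^(-1/2)
V(D3) = q^(-9/2) - q^(-5/2) - q^(-3/2) - q^(-1/2)  [11 crossings, <D> = A^-13 + A^-9 + A^-5 - A^3, w = -5]
V(D4) = q^(-9/2) - q^(-5/2) - q^(-3/2) - q^(-1/2)  (w -3, c 13, <D> = A^-7 + A^-3 + A - A^9)
D5 (bracket A^-13 + A^-9 + A^-5 - A^3; 11 crossings at w = -5): V = q^(-9/2) - q^(-5/2) - q^(-3/2) - q^(-1/2)
why: V(q) takes 2 values over 5 diagrams, fixing the grouping


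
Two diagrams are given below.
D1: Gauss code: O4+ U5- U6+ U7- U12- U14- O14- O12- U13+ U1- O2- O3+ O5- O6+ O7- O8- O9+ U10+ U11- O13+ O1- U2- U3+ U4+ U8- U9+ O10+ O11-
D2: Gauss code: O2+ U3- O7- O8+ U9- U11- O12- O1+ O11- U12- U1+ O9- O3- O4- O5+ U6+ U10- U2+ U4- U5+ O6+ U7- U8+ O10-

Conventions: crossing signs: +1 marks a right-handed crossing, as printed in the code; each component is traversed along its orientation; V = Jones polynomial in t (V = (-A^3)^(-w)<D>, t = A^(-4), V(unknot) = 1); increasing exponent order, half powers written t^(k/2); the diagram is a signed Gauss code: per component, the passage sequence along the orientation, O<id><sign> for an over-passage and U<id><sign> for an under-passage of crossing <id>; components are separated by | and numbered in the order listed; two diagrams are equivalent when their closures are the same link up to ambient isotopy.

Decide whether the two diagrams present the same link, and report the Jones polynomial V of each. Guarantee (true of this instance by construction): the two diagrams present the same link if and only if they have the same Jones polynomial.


equivalent: yes
D1 (bracket A^-6; 14 crossings at w = -2): V = 1
V(D2) = 1  [12 crossings, <D> = A^-6, w = -2]
observation: all 2 diagrams share one V(t), hence one class


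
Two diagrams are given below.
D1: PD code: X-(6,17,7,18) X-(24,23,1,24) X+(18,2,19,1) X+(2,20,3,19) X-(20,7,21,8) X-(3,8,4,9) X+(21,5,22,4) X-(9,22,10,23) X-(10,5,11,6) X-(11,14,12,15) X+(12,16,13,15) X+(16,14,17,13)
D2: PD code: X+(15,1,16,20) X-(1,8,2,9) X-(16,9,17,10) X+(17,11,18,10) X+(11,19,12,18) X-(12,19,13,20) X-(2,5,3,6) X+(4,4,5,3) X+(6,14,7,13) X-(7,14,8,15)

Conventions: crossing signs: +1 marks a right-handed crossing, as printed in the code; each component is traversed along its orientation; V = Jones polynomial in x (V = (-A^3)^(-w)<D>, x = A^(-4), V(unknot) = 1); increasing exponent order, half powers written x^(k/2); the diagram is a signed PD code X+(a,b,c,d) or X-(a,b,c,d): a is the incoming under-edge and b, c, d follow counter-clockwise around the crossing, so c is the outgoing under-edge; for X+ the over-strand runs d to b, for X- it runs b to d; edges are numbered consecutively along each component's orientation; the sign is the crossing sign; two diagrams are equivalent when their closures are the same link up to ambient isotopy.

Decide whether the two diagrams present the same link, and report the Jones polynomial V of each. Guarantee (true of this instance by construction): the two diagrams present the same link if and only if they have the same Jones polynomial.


equivalent: no
V(D1) = -x^-5 + x^-4 - x^-3 + 2x^-2 - x^-1 + 2 - x  (w -2, c 12, <D> = -A^-10 + 2A^-6 - A^-2 + 2A^2 - A^6 + A^10 - A^14)
V(D2) = 1  [10 crossings, <D> = 1, w = 0]
key observation: 2 classes among 2 diagrams; unequal V(x) rules out equality


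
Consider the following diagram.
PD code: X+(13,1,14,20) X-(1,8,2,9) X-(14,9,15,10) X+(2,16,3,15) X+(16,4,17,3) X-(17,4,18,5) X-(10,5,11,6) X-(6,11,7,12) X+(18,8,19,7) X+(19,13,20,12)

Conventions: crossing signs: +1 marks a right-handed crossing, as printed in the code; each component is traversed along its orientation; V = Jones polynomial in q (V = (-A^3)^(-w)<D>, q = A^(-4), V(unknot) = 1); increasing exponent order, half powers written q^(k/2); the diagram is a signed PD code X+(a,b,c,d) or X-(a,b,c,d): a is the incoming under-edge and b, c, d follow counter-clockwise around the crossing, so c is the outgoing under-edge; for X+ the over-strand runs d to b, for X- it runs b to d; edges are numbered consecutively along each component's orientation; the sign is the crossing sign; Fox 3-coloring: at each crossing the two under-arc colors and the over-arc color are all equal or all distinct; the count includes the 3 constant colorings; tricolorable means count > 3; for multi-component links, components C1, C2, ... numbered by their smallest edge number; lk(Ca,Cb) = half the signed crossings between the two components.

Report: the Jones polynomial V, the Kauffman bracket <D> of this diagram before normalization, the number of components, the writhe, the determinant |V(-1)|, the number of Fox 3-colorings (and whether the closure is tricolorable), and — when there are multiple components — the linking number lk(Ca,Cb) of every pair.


Jones polynomial: V(q) = -q^-3 + q^-2 - q^-1 + 3 - q + q^2 - q^3
<D> = -A^-12 + A^-8 - A^-4 + 3 - A^4 + A^8 - A^12; writhe 0
components 1, writhe 0 (10 crossings)
3-colorings: 27 of 3^10, det 9 — tricolorable
note: V spans 6 powers of q: at least 6 crossings in any diagram


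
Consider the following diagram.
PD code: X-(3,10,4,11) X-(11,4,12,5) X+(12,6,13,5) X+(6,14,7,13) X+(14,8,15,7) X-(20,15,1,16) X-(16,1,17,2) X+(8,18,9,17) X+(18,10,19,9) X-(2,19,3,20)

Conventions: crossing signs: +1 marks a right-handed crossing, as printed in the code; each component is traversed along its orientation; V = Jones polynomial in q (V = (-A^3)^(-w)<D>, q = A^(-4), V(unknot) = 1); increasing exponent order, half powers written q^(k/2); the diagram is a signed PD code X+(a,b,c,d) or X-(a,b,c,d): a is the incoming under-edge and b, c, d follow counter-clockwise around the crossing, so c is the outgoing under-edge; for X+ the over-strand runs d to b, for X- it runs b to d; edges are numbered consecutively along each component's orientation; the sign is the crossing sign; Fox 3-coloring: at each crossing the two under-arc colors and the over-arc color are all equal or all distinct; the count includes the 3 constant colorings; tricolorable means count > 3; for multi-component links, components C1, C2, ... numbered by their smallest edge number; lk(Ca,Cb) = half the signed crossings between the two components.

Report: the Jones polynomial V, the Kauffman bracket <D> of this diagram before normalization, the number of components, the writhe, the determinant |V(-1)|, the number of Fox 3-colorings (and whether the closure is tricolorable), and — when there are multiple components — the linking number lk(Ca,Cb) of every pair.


Jones polynomial: V(q) = -q^-3 + 2q^-2 - 2q^-1 + 3 - 2q + 2q^2 - q^3
<D> = -A^-12 + 2A^-8 - 2A^-4 + 3 - 2A^4 + 2A^8 - A^12; writhe 0
components 1, writhe 0 (10 crossings)
3-colorings: 3 of 3^10, det 13 — not tricolorable
note: |V(-1)| = 13: so not tricolorable, since 3 does not divide 13


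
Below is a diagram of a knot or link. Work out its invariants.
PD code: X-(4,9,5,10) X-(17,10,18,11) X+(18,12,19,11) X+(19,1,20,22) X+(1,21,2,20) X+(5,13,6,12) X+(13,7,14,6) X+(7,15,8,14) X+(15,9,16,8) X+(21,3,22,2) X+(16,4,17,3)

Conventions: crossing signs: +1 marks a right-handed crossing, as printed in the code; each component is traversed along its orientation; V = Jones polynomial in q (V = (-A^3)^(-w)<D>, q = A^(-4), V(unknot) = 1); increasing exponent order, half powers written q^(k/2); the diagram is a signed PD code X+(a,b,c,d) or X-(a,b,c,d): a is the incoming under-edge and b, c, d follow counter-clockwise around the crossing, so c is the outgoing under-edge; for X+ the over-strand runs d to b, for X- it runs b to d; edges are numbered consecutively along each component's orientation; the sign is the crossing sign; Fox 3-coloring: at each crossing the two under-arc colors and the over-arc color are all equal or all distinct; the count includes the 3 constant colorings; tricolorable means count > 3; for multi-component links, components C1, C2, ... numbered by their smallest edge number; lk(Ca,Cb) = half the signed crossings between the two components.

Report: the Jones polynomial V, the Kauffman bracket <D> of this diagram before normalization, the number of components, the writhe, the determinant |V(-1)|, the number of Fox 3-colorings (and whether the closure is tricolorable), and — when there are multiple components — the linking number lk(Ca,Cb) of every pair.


Jones polynomial: V(q) = q^2 + 2q^4 - 2q^5 + q^6 - 2q^7 + q^8
<D> = -A^-11 + 2A^-7 - A^-3 + 2A - 2A^5 - A^13; writhe +7
components 1, writhe +7 (11 crossings)
3-colorings: 27 of 3^11, det 9 — tricolorable
note: |V(-1)| = 9: so tricolorable, since 3 divides 9


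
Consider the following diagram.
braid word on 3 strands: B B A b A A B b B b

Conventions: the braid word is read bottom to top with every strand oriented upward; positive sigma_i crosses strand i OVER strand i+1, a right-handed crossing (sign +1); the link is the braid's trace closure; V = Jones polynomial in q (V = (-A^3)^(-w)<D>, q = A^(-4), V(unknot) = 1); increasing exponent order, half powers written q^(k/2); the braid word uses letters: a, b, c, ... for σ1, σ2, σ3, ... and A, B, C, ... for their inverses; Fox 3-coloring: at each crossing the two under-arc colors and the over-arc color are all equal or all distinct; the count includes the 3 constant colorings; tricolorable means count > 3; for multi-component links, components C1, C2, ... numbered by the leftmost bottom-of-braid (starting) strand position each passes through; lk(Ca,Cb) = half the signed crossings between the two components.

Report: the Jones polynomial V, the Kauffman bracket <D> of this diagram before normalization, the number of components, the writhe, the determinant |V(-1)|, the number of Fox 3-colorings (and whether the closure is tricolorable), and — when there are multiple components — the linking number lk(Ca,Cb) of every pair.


V(q) = -q^-6 + q^-5 - q^-4 + 2q^-3 - q^-2 + q^-1
bracket: A^-8 - A^-4 + 2 - A^4 + A^8 - A^12, w = -4
1 component, writhe -4, over 10 crossings
det 7, colorings 3 of 3^10 — not tricolorable
observation: |V(-1)| = 7: so not tricolorable, since 3 does not divide 7


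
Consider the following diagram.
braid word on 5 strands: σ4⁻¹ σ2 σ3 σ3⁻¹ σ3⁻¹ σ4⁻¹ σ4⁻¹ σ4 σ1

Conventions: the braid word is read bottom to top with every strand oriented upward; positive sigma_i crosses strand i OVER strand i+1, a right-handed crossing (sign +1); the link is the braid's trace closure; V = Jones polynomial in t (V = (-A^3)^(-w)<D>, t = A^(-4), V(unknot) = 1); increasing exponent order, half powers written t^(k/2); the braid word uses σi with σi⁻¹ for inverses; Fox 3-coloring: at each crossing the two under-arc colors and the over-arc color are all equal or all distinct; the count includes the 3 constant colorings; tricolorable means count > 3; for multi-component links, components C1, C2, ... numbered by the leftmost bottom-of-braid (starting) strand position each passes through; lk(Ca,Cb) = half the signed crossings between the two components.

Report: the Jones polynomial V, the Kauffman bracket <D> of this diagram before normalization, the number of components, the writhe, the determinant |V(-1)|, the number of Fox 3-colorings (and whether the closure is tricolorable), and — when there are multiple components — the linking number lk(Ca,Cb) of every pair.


V(t) = -t^(-5/2) - t^(-1/2)
bracket: A^-1 + A^7, w = -1
2 components, writhe -1, over 9 crossings
lk(C1,C2) = -1
det 2, colorings 3 of 3^9 — not tricolorable
observation: |V(-1)| = 2: so not tricolorable, since 3 does not divide 2


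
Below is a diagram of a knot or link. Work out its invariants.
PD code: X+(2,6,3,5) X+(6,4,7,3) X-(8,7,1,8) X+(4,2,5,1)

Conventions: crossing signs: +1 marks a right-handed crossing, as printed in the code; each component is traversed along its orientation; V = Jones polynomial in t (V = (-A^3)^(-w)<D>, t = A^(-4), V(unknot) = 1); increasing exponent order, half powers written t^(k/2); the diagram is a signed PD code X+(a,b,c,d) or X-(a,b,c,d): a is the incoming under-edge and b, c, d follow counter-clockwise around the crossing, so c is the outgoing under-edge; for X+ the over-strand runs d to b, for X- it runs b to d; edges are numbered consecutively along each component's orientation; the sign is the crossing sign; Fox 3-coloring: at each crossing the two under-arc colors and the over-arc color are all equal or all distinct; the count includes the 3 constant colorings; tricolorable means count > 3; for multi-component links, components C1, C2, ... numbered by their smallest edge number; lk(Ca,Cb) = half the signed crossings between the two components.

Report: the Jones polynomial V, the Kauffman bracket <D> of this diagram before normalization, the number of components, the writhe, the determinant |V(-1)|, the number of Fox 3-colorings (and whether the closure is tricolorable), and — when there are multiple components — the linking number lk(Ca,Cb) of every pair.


V(t) = t + t^3 - t^4
bracket: -A^-10 + A^-6 + A^2, w = +2
1 component, writhe +2, over 4 crossings
det 3, colorings 9 of 3^4 — tricolorable
observation: |V(-1)| = 3: so tricolorable, since 3 divides 3


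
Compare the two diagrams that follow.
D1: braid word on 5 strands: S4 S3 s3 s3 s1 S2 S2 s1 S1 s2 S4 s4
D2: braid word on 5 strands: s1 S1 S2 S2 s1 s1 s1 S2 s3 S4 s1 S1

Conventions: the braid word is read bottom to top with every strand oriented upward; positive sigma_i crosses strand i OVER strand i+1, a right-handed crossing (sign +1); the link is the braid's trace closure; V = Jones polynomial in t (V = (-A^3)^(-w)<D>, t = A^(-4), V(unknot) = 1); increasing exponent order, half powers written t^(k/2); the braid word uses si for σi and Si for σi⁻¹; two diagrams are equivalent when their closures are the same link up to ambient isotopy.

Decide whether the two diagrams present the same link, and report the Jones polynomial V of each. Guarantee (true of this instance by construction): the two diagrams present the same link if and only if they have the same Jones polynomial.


equivalent: no
D1 (bracket 1; 12 crossings at w = 0): V = 1
D2 (bracket -A^-12 + A^-8 - A^-4 + 3 - A^4 + A^8 - A^12; 12 crossings at w = 0): V = -t^-3 + t^-2 - t^-1 + 3 - t + t^2 - t^3
key observation: V(t) takes 2 values over 2 diagrams, fixing the grouping


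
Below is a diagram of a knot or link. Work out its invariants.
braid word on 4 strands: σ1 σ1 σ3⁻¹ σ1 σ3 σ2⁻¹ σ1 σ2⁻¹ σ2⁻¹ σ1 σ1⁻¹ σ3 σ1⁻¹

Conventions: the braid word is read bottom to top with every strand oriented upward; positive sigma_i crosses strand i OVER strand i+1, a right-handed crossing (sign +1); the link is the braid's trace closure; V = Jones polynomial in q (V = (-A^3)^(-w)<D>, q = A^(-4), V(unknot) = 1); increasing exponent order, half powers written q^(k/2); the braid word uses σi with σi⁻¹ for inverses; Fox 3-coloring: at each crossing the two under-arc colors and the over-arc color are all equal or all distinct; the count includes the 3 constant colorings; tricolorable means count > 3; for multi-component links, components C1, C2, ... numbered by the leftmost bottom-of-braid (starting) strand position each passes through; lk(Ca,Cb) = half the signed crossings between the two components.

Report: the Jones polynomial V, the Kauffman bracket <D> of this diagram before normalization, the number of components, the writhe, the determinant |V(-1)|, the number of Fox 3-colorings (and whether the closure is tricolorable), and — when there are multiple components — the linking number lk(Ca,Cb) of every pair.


V(q) = -q^-3 + 2q^-2 - 2q^-1 + 3 - 2q + 2q^2 - q^3
bracket: A^-9 - 2A^-5 + 2A^-1 - 3A^3 + 2A^7 - 2A^11 + A^15, w = +1
1 component, writhe +1, over 13 crossings
det 13, colorings 3 of 3^13 — not tricolorable
observation: the span of V is 6, forcing >= 6 crossings in any diagram
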